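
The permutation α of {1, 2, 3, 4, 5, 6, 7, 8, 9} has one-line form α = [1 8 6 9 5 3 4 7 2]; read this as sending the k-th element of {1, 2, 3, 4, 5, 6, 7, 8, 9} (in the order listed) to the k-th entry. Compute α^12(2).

Tracing 2 → 8 → … returns to 2 after 5 steps, so 2 lies in a 5-cycle (2, 8, 7, 4, 9).
Powers repeat with period 5 on this cycle, and 12 mod 5 = 2, so α^12(2) = α^2(2).
Advancing 2 steps from 2: 2 → 8 → 7.

7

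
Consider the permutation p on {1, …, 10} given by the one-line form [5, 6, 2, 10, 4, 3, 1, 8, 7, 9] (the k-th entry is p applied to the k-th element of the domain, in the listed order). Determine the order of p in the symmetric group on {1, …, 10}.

6

Writing p as disjoint cycles, the cycle lengths are 6, 3, 1.
The order of p is the least common multiple of its cycle lengths: lcm(6, 3) = 6.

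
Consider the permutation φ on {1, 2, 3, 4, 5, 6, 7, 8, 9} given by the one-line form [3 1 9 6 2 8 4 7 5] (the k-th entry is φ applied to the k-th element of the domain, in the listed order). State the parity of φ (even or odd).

In disjoint-cycle form the cycle lengths are 5, 4.
A cycle of length ℓ contributes ℓ−1 transpositions, so φ is a product of 4 + 3 = 7 transpositions — odd.

odd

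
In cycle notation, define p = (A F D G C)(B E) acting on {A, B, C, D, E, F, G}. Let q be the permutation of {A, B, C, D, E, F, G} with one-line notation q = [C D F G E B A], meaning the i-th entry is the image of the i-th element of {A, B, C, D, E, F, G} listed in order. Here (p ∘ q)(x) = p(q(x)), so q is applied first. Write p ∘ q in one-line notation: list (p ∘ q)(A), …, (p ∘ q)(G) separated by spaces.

(p ∘ q)(x) = p(q(x)). Computing each image: p(q(A)) = p(C) = A, p(q(B)) = p(D) = G, p(q(C)) = p(F) = D, p(q(D)) = p(G) = C, p(q(E)) = p(E) = B, p(q(F)) = p(B) = E, p(q(G)) = p(A) = F.
Hence p ∘ q = [A G D C B E F].

A G D C B E F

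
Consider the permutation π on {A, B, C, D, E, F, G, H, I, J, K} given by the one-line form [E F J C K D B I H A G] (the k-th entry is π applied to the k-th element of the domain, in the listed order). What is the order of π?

Decomposing into disjoint cycles gives cycle lengths 9, 2.
Since disjoint cycles commute, ord(π) = lcm(9, 2) = 18.

18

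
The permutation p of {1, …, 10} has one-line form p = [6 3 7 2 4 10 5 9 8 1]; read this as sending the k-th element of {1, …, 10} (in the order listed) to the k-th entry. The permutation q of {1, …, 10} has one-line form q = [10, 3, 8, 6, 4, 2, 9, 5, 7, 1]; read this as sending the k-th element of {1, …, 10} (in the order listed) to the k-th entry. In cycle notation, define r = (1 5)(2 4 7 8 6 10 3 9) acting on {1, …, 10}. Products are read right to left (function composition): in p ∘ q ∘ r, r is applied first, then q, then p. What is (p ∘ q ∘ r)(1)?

(p ∘ q ∘ r)(1) = p(q(r(1))). r(1) = 5, then q(5) = 4, then p(4) = 2, so the result is 2.

2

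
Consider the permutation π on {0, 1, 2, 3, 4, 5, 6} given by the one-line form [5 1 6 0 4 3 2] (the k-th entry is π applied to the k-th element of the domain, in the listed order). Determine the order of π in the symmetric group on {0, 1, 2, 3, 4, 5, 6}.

Writing π as disjoint cycles, the cycle lengths are 3, 2, 1, 1.
The order of π is the least common multiple of its cycle lengths: lcm(3, 2) = 6.

6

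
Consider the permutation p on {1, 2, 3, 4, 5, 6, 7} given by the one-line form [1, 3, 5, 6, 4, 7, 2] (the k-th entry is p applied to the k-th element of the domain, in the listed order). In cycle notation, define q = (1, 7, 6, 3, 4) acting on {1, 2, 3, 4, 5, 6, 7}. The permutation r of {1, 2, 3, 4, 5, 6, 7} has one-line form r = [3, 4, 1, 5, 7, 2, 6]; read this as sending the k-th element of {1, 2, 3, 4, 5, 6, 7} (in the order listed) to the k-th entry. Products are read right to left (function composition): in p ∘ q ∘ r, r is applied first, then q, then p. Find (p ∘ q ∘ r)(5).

7

Apply the permutations in order: r(5) = 7, then q(7) = 6, then p(6) = 7. So (p ∘ q ∘ r)(5) = 7.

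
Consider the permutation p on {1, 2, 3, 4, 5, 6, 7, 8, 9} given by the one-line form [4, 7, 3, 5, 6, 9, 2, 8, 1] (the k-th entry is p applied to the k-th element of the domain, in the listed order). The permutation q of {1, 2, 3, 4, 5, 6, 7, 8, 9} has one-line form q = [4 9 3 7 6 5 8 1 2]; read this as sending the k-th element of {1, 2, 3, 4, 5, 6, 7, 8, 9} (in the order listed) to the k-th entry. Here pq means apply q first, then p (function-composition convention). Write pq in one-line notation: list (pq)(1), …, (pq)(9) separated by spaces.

(pq)(x) = p(q(x)). Computing each image: p(q(1)) = p(4) = 5, p(q(2)) = p(9) = 1, p(q(3)) = p(3) = 3, p(q(4)) = p(7) = 2, p(q(5)) = p(6) = 9, p(q(6)) = p(5) = 6, p(q(7)) = p(8) = 8, p(q(8)) = p(1) = 4, p(q(9)) = p(2) = 7.
Hence pq = [5 1 3 2 9 6 8 4 7].

5 1 3 2 9 6 8 4 7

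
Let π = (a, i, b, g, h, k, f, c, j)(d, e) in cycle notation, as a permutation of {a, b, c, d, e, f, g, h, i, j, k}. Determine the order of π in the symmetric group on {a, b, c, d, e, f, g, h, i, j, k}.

The cycle type of π is (9, 2).
Since disjoint cycles commute, ord(π) = lcm(9, 2) = 18.

18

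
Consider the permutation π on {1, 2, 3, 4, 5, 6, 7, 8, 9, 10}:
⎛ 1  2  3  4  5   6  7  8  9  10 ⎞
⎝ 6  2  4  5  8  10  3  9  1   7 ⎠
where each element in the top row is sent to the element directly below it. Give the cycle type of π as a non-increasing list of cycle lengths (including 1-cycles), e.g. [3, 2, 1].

[9, 1]

The disjoint cycles are (1, 6, 10, 7, 3, 4, 5, 8, 9)(2), with lengths 9, 1 in non-increasing order.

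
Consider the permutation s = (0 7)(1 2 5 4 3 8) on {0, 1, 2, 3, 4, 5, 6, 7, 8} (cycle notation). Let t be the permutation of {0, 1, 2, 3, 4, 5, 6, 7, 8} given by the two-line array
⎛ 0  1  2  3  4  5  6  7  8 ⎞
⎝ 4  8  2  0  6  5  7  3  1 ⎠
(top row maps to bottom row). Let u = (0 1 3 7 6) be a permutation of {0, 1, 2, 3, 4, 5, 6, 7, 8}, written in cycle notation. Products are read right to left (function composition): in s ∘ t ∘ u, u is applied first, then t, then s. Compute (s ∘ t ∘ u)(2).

5

Chase 2: u(2) = 2; t(2) = 2; s(2) = 5. Hence (s ∘ t ∘ u)(2) = 5.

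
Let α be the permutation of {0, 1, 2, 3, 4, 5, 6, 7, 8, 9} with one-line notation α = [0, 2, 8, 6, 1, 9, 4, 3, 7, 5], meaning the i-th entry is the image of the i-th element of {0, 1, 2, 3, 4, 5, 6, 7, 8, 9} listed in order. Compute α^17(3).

1

Tracing 3 → 6 → … returns to 3 after 7 steps, so 3 lies in a 7-cycle (1, 2, 8, 7, 3, 6, 4).
On a 7-cycle, α^7 is the identity, so α^17 = α^3 there (17 ≡ 3 mod 7).
Stepping 3 places around the cycle: 3 → 6 → 4 → 1.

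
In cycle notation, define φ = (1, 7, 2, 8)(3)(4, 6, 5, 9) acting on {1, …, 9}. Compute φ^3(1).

1 lies in the 4-cycle (1, 7, 2, 8).
Advancing 3 steps from 1: 1 → 7 → 2 → 8.

8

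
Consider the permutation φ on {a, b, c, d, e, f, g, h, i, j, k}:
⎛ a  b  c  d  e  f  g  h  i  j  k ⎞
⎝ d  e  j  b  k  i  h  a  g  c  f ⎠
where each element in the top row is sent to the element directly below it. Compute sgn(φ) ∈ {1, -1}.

In disjoint-cycle form the cycle lengths are 9, 2.
A cycle is odd iff its length is even; φ has 1 even-length cycle, so sgn(φ) = (−1)^1 and φ is odd.

-1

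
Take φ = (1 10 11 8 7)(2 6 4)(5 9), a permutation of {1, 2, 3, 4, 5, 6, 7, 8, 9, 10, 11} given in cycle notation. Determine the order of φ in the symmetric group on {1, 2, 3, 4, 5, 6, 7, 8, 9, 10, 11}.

30

The cycle type of φ is (5, 3, 2, 1).
The order is lcm(5, 3, 2) = 30.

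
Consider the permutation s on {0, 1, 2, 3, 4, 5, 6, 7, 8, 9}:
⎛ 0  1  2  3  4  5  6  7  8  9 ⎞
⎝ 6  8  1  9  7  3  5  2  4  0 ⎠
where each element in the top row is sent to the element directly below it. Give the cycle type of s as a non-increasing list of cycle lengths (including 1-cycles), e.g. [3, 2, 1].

The disjoint cycles are (0 6 5 3 9)(1 8 4 7 2), with lengths 5, 5 in non-increasing order.

[5, 5]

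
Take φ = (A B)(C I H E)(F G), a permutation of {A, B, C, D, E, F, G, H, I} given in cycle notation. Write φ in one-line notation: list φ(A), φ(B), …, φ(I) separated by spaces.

B A I D C G F E H

Reading each image from the cycles: A→B, B→A, C→I, D→D, E→C, F→G, G→F, H→E, I→H.
So the one-line form is B A I D C G F E H.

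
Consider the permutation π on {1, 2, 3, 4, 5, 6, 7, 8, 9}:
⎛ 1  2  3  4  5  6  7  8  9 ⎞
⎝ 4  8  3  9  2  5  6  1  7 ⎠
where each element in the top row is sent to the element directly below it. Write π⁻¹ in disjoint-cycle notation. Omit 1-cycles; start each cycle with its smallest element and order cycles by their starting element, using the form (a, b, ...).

First write π in disjoint cycles: (1, 4, 9, 7, 6, 5, 2, 8).
The inverse reverses every cycle; in canonical form, π⁻¹ = (1, 8, 2, 5, 6, 7, 9, 4).

(1, 8, 2, 5, 6, 7, 9, 4)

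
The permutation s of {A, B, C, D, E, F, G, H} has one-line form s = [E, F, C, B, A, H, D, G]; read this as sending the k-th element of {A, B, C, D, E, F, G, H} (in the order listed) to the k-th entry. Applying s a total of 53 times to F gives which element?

D

Tracing F → H → … returns to F after 5 steps, so F lies in a 5-cycle (B F H G D).
Since the cycle has length 5, s^53 acts on it the same as s^3 (53 mod 5 = 3).
Stepping 3 places around the cycle: F → H → G → D.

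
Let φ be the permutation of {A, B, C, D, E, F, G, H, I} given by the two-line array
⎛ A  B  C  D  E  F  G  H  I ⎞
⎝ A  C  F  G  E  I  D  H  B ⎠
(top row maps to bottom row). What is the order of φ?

4

Writing φ as disjoint cycles, the cycle lengths are 4, 2, 1, 1, 1.
The order is lcm(4, 2) = 4.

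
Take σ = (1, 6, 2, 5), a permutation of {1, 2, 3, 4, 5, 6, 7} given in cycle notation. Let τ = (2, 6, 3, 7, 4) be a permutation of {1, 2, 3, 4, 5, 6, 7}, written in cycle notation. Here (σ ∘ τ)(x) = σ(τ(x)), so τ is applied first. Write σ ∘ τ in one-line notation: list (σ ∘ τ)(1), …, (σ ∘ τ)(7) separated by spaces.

(σ ∘ τ)(x) = σ(τ(x)). Computing each image: σ(τ(1)) = σ(1) = 6, σ(τ(2)) = σ(6) = 2, σ(τ(3)) = σ(7) = 7, σ(τ(4)) = σ(2) = 5, σ(τ(5)) = σ(5) = 1, σ(τ(6)) = σ(3) = 3, σ(τ(7)) = σ(4) = 4.
Hence σ ∘ τ = [6 2 7 5 1 3 4].

6 2 7 5 1 3 4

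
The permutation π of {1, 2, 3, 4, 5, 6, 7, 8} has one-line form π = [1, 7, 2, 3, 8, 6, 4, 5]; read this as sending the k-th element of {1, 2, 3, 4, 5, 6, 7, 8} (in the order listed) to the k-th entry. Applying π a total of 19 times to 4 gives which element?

Tracing 4 → 3 → … returns to 4 after 4 steps, so 4 lies in a 4-cycle (2, 7, 4, 3).
Powers repeat with period 4 on this cycle, and 19 mod 4 = 3, so π^19(4) = π^3(4).
Stepping 3 places around the cycle: 4 → 3 → 2 → 7.

7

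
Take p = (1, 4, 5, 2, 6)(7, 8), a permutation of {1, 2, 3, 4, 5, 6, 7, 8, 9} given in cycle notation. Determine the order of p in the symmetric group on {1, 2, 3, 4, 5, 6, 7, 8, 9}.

10

The cycle type of p is (5, 2, 1, 1).
The order is lcm(5, 2) = 10.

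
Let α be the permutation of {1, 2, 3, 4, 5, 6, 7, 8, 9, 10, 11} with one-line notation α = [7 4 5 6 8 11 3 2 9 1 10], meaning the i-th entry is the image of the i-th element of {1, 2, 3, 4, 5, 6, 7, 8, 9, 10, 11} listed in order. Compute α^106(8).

Tracing 8 → 2 → … returns to 8 after 10 steps, so 8 lies in a 10-cycle (1, 7, 3, 5, 8, 2, 4, 6, 11, 10).
Powers repeat with period 10 on this cycle, and 106 mod 10 = 6, so α^106(8) = α^6(8).
Advancing 6 steps from 8: 8 → 2 → 4 → 6 → 11 → 10 → 1.

1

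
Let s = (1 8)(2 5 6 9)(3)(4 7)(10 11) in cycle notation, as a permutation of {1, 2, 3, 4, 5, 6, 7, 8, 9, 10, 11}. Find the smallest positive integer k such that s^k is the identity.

4

The cycle type of s is (4, 2, 2, 2, 1).
The order is lcm(4, 2, 2, 2) = 4.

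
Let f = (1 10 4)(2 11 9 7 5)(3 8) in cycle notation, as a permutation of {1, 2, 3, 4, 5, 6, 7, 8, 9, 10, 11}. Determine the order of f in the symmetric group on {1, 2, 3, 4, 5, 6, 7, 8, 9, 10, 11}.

30

The cycle type of f is (5, 3, 2, 1).
The order is lcm(5, 3, 2) = 30.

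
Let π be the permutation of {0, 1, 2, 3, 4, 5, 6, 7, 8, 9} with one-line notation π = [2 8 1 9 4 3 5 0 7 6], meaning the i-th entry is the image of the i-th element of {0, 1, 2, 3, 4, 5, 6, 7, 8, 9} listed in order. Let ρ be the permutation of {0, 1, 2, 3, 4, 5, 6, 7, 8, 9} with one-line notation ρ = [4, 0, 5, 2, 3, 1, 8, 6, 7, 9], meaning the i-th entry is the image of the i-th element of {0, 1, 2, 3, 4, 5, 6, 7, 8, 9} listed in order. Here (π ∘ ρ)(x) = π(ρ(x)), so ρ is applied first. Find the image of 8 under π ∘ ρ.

0

First apply ρ: ρ(8) = 7, then π(7) = 0. Thus (π ∘ ρ)(8) = 0.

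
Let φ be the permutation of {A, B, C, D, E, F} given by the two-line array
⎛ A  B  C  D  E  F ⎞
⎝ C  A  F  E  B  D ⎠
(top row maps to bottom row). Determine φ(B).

The entry below B in the array is A, so φ(B) = A.

A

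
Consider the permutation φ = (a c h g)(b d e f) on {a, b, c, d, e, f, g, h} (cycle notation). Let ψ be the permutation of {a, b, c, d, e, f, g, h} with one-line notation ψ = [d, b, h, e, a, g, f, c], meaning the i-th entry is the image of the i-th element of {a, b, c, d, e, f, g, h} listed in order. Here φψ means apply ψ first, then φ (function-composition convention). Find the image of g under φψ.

b

First apply ψ: ψ(g) = f, then φ(f) = b. Thus (φψ)(g) = b.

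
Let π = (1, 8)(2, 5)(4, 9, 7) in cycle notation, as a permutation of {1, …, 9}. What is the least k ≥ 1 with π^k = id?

6

The disjoint cycles have lengths 3, 2, 2, 1, 1.
The order is lcm(3, 2, 2) = 6.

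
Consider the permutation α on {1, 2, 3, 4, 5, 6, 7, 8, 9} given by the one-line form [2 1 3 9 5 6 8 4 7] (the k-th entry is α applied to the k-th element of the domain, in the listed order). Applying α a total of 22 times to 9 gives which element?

Tracing 9 → 7 → … returns to 9 after 4 steps, so 9 lies in a 4-cycle (4, 9, 7, 8).
On a 4-cycle, α^4 is the identity, so α^22 = α^2 there (22 ≡ 2 mod 4).
Advancing 2 steps from 9: 9 → 7 → 8.

8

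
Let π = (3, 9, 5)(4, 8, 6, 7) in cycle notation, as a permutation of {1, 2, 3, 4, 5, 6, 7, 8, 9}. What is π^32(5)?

9

5 lies in the 3-cycle (3, 9, 5).
On a 3-cycle, π^3 is the identity, so π^32 = π^2 there (32 ≡ 2 mod 3).
Advancing 2 steps from 5: 5 → 3 → 9.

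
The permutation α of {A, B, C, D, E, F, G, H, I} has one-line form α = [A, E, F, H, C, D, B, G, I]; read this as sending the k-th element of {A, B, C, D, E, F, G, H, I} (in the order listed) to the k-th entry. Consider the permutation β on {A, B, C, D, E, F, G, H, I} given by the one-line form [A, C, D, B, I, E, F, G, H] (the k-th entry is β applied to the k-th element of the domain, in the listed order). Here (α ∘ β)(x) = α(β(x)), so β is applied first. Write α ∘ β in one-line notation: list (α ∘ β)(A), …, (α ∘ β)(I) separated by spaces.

Chase each element through β then α: A → A → A; B → C → F; C → D → H; D → B → E; E → I → I; F → E → C; G → F → D; H → G → B; I → H → G.
Collecting the images, α ∘ β = [A F H E I C D B G].

A F H E I C D B G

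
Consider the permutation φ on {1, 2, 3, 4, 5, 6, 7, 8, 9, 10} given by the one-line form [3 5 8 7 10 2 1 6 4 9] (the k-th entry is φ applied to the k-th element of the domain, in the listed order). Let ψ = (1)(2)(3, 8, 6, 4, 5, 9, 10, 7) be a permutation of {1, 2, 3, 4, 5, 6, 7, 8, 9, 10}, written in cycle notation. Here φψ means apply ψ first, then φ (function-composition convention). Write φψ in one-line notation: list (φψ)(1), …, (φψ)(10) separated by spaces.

3 5 6 10 4 7 8 2 9 1

(φψ)(x) = φ(ψ(x)). Computing each image: φ(ψ(1)) = φ(1) = 3, φ(ψ(2)) = φ(2) = 5, φ(ψ(3)) = φ(8) = 6, φ(ψ(4)) = φ(5) = 10, φ(ψ(5)) = φ(9) = 4, φ(ψ(6)) = φ(4) = 7, φ(ψ(7)) = φ(3) = 8, φ(ψ(8)) = φ(6) = 2, φ(ψ(9)) = φ(10) = 9, φ(ψ(10)) = φ(7) = 1.
Hence φψ = [3 5 6 10 4 7 8 2 9 1].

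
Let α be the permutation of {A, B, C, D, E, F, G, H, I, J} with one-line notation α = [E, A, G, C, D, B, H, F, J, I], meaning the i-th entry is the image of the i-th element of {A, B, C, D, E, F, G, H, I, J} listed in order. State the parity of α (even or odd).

even

In disjoint-cycle form the cycle lengths are 8, 2.
A cycle is odd iff its length is even; α has 2 even-length cycles, so sgn(α) = (−1)^2 and α is even.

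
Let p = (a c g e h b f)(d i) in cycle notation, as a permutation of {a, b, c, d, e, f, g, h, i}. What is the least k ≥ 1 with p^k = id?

The cycle type of p is (7, 2).
Since disjoint cycles commute, ord(p) = lcm(7, 2) = 14.

14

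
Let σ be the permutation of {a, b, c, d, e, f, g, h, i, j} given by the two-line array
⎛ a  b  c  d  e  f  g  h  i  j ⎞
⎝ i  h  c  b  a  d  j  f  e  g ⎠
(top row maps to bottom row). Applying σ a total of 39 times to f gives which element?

Tracing f → d → … returns to f after 4 steps, so f lies in a 4-cycle (b h f d).
On a 4-cycle, σ^4 is the identity, so σ^39 = σ^3 there (39 ≡ 3 mod 4).
Stepping 3 places around the cycle: f → d → b → h.

h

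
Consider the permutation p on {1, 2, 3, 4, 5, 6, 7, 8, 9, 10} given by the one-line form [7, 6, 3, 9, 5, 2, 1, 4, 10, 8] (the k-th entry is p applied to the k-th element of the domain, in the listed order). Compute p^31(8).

10

Tracing 8 → 4 → … returns to 8 after 4 steps, so 8 lies in a 4-cycle (4 9 10 8).
Since the cycle has length 4, p^31 acts on it the same as p^3 (31 mod 4 = 3).
Stepping 3 places around the cycle: 8 → 4 → 9 → 10.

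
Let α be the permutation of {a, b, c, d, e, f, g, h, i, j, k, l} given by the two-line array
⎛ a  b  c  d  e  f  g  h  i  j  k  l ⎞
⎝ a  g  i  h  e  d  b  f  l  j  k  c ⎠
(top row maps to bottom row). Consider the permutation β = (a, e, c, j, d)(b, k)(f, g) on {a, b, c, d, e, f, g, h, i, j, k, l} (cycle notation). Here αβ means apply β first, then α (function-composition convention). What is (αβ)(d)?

a

First apply β: β(d) = a, then α(a) = a. Thus (αβ)(d) = a.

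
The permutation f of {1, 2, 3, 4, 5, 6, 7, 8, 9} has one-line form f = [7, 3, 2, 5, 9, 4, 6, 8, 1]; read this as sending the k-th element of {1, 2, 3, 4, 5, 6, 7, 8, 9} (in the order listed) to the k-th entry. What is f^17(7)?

Tracing 7 → 6 → … returns to 7 after 6 steps, so 7 lies in a 6-cycle (1 7 6 4 5 9).
On a 6-cycle, f^6 is the identity, so f^17 = f^5 there (17 ≡ 5 mod 6).
Stepping 5 places around the cycle: 7 → 6 → 4 → 5 → 9 → 1.

1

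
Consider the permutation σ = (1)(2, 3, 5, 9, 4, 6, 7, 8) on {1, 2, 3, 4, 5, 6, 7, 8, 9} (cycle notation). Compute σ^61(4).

3

4 lies in the 8-cycle (2, 3, 5, 9, 4, 6, 7, 8).
Powers repeat with period 8 on this cycle, and 61 mod 8 = 5, so σ^61(4) = σ^5(4).
Advancing 5 steps from 4: 4 → 6 → 7 → 8 → 2 → 3.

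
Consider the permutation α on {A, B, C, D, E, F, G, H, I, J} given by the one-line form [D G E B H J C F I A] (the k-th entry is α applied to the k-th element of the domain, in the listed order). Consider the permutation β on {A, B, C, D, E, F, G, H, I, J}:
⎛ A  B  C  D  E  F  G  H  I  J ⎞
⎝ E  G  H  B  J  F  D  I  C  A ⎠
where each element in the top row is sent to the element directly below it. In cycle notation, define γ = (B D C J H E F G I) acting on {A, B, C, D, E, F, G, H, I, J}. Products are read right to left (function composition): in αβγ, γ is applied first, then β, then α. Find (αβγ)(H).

A

(αβγ)(H) = α(β(γ(H))). γ(H) = E, then β(E) = J, then α(J) = A, so the result is A.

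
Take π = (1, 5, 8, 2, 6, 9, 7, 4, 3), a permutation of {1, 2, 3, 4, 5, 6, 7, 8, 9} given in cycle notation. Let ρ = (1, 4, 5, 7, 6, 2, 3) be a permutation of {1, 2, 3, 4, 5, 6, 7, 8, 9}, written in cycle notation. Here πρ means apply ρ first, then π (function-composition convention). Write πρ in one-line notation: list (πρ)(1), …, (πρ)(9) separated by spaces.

For each element, apply ρ then π: 1 → 4 → 3; 2 → 3 → 1; 3 → 1 → 5; 4 → 5 → 8; 5 → 7 → 4; 6 → 2 → 6; 7 → 6 → 9; 8 → 8 → 2; 9 → 9 → 7.
So πρ in one-line form is 3 1 5 8 4 6 9 2 7.

3 1 5 8 4 6 9 2 7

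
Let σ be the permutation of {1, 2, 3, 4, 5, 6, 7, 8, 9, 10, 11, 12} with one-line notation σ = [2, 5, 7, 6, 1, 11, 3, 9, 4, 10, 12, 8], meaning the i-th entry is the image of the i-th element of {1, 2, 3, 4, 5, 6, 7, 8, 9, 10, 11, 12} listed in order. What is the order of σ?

Writing σ as disjoint cycles, the cycle lengths are 6, 3, 2, 1.
Since disjoint cycles commute, ord(σ) = lcm(6, 3, 2) = 6.

6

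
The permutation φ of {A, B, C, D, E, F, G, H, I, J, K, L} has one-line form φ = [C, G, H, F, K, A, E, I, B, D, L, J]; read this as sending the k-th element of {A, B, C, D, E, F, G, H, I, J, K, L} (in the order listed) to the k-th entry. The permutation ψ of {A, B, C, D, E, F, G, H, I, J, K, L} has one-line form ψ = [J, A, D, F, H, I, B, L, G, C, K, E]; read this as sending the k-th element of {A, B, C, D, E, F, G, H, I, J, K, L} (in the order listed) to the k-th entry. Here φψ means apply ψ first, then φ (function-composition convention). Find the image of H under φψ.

J

First apply ψ: ψ(H) = L, then φ(L) = J. Thus (φψ)(H) = J.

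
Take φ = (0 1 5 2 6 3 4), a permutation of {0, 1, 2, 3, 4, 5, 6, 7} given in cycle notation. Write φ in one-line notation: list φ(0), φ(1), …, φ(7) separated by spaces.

1 5 6 4 0 2 3 7

Reading each image from the cycles: 0→1, 1→5, 2→6, 3→4, 4→0, 5→2, 6→3, 7→7.
Listing these in domain order gives 1 5 6 4 0 2 3 7.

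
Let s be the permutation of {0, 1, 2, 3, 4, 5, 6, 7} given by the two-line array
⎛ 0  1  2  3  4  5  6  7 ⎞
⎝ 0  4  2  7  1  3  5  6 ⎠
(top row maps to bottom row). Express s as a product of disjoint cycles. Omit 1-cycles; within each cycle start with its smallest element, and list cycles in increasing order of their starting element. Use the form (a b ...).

Start at 1 and follow images: 1 → 4 → 1, giving the cycle (1 4).
Repeating from the next unused element and collecting all non-trivial cycles gives (1 4)(3 7 6 5).

(1 4)(3 7 6 5)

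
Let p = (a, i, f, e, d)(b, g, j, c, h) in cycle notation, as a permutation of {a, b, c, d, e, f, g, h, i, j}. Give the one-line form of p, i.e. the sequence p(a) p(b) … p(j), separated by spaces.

Image by image: a↦i, b↦g, c↦h, d↦a, e↦d, f↦e, g↦j, h↦b, i↦f, j↦c.
Listing these in domain order gives i g h a d e j b f c.

i g h a d e j b f c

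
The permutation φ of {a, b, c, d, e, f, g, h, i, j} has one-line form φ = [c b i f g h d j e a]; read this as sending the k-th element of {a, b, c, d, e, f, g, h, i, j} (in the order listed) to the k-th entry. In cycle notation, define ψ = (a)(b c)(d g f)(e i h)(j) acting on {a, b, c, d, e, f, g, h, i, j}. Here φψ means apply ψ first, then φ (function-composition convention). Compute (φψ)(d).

d

ψ(d) = g, then φ(g) = d; composing gives (φψ)(d) = d.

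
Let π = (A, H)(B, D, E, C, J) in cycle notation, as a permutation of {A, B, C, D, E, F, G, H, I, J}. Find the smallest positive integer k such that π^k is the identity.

The cycle type of π is (5, 2, 1, 1, 1).
Since disjoint cycles commute, ord(π) = lcm(5, 2) = 10.

10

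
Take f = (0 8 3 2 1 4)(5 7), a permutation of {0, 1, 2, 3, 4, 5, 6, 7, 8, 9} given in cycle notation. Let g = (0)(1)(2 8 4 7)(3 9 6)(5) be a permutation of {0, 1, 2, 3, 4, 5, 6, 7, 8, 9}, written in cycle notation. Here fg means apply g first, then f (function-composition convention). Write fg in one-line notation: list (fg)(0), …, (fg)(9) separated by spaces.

8 4 3 9 5 7 2 1 0 6

Chase each element through g then f: 0 → 0 → 8; 1 → 1 → 4; 2 → 8 → 3; 3 → 9 → 9; 4 → 7 → 5; 5 → 5 → 7; 6 → 3 → 2; 7 → 2 → 1; 8 → 4 → 0; 9 → 6 → 6.
Collecting the images, fg = [8 4 3 9 5 7 2 1 0 6].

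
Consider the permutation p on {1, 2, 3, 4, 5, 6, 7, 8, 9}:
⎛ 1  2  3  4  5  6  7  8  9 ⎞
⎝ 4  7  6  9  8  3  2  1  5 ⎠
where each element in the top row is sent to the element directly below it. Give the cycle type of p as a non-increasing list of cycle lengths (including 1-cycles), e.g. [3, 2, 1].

The disjoint cycles are (1, 4, 9, 5, 8)(2, 7)(3, 6), with lengths 5, 2, 2 in non-increasing order.

[5, 2, 2]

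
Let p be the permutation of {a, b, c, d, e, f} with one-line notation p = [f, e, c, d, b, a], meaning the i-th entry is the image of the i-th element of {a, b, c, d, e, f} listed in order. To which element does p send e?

e is element number 5 of the domain, and entry number 5 of the one-line form is b, so p(e) = b.

b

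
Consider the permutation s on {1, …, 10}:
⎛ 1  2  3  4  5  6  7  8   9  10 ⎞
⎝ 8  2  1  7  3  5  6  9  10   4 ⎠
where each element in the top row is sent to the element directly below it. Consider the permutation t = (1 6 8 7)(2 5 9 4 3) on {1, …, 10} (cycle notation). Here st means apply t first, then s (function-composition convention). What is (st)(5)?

10

First apply t: t(5) = 9, then s(9) = 10. Thus (st)(5) = 10.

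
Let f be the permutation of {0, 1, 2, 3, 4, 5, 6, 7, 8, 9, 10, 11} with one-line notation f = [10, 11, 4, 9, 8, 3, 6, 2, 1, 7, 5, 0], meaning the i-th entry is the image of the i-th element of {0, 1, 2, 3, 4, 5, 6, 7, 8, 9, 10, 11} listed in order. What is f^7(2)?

Tracing 2 → 4 → … returns to 2 after 11 steps, so 2 lies in an 11-cycle (0 10 5 3 9 7 2 4 8 1 11).
Stepping 7 places around the cycle: 2 → 4 → 8 → 1 → 11 → 0 → 10 → 5.

5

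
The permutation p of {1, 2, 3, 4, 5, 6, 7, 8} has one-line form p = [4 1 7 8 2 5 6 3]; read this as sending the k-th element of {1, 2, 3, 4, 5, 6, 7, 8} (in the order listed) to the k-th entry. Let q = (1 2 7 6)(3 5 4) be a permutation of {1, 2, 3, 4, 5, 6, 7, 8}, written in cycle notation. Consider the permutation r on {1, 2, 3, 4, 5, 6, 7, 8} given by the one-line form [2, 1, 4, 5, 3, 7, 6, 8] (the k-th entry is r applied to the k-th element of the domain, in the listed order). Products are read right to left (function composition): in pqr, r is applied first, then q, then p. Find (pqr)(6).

5

Apply the permutations in order: r(6) = 7, then q(7) = 6, then p(6) = 5. So (pqr)(6) = 5.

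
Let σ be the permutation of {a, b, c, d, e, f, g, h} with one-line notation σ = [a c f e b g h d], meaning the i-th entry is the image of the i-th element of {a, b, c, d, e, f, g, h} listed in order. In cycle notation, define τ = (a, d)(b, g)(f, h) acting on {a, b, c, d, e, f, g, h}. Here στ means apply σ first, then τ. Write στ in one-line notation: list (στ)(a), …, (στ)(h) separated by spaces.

d c h e g b f a

(στ)(x) = τ(σ(x)). Computing each image: τ(σ(a)) = τ(a) = d, τ(σ(b)) = τ(c) = c, τ(σ(c)) = τ(f) = h, τ(σ(d)) = τ(e) = e, τ(σ(e)) = τ(b) = g, τ(σ(f)) = τ(g) = b, τ(σ(g)) = τ(h) = f, τ(σ(h)) = τ(d) = a.
Hence στ = [d c h e g b f a].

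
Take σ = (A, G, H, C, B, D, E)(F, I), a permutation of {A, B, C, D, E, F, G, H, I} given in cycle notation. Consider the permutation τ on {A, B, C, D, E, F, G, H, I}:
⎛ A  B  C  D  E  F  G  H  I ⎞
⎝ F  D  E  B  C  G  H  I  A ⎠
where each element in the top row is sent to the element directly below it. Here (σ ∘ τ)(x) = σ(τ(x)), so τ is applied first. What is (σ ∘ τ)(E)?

τ(E) = C, then σ(C) = B; composing gives (σ ∘ τ)(E) = B.

B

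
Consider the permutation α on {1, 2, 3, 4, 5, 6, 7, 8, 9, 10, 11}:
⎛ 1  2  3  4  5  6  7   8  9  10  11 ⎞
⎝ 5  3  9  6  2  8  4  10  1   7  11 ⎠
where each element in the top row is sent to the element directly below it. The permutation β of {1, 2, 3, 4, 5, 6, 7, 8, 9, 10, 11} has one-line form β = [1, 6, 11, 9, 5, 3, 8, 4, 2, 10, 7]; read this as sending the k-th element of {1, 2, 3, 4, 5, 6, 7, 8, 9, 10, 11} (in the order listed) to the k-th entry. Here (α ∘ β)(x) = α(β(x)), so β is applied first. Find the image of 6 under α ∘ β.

(α ∘ β)(6) = α(β(6)). β(6) = 3, then α(3) = 9. So (α ∘ β)(6) = 9.

9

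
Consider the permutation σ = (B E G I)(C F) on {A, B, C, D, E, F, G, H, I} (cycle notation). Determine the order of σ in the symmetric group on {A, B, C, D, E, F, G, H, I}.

4

The disjoint cycles have lengths 4, 2, 1, 1, 1.
Since disjoint cycles commute, ord(σ) = lcm(4, 2) = 4.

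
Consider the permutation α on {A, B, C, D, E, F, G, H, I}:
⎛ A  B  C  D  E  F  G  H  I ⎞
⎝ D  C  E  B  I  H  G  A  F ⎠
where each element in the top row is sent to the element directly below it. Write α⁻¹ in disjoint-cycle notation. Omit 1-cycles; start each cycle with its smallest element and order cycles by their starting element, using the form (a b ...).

(A H F I E C B D)

First write α in disjoint cycles: (A D B C E I F H).
The inverse reverses every cycle; in canonical form, α⁻¹ = (A H F I E C B D).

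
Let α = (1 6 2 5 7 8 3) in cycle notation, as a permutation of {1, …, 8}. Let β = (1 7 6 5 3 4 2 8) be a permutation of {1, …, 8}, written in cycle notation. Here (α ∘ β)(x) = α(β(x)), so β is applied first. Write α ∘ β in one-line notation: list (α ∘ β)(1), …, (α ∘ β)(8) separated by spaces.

(α ∘ β)(x) = α(β(x)). Computing each image: α(β(1)) = α(7) = 8, α(β(2)) = α(8) = 3, α(β(3)) = α(4) = 4, α(β(4)) = α(2) = 5, α(β(5)) = α(3) = 1, α(β(6)) = α(5) = 7, α(β(7)) = α(6) = 2, α(β(8)) = α(1) = 6.
Hence α ∘ β = [8 3 4 5 1 7 2 6].

8 3 4 5 1 7 2 6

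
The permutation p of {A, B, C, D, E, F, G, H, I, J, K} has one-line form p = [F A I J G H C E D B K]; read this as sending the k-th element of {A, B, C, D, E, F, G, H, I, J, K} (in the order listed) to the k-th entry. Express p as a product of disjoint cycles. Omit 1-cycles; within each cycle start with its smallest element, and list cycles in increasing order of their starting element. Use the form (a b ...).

From A: A → F → H → E → G → C → I → D → J → B → A, closing the cycle (A F H E G C I D J B).
Repeating from the next unused element and collecting all non-trivial cycles gives (A F H E G C I D J B).

(A F H E G C I D J B)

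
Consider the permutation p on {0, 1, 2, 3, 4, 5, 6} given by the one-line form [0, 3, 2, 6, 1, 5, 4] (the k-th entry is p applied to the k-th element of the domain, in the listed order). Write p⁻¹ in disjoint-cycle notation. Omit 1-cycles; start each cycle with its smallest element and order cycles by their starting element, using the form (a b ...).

(1 4 6 3)

First write p in disjoint cycles: (1 3 6 4).
The inverse reverses every cycle; in canonical form, p⁻¹ = (1 4 6 3).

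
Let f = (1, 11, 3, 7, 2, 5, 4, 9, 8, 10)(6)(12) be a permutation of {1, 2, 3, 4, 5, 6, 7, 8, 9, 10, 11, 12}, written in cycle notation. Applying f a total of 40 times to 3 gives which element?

3 lies in the 10-cycle (1, 11, 3, 7, 2, 5, 4, 9, 8, 10).
Since the cycle has length 10, f^40 acts on it the same as f^0 (40 mod 10 = 0).
So f^40(3) = 3.

3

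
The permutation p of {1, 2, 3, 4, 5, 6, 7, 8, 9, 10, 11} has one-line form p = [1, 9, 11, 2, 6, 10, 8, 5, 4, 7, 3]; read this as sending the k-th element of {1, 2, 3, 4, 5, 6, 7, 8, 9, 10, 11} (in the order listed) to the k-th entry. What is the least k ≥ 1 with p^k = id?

The disjoint-cycle form of p has cycle lengths 5, 3, 2, 1.
Since disjoint cycles commute, ord(p) = lcm(5, 3, 2) = 30.

30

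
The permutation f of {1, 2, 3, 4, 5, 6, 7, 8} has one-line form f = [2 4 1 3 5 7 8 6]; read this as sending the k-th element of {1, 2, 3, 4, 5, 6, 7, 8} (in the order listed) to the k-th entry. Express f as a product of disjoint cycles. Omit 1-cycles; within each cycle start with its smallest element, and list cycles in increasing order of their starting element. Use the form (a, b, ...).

From 1: 1 → 2 → 4 → 3 → 1, closing the cycle (1, 2, 4, 3).
Repeating from the next unused element and collecting all non-trivial cycles gives (1, 2, 4, 3)(6, 7, 8).

(1, 2, 4, 3)(6, 7, 8)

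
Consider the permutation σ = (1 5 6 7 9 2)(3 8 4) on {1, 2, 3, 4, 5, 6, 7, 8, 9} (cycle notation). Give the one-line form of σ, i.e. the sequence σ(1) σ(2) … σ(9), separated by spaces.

Each element maps to the next entry in its cycle (wrapping to the front): 1→5, 2→1, 3→8, 4→3, 5→6, 6→7, 7→9, 8→4, 9→2.
Listing these in domain order gives 5 1 8 3 6 7 9 4 2.

5 1 8 3 6 7 9 4 2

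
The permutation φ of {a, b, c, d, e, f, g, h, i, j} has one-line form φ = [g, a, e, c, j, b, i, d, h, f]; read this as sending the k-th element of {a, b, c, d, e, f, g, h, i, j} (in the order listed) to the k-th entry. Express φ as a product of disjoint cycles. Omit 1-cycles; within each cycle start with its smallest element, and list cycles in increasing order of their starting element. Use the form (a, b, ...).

(a, g, i, h, d, c, e, j, f, b)

Start at a and follow images: a → g → i → h → d → c → e → j → f → b → a, giving the cycle (a, g, i, h, d, c, e, j, f, b).
Continuing from each remaining unvisited element yields (a, g, i, h, d, c, e, j, f, b).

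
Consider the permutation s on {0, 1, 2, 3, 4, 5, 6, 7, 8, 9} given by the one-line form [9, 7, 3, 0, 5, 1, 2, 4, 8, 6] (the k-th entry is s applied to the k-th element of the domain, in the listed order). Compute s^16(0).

Tracing 0 → 9 → … returns to 0 after 5 steps, so 0 lies in a 5-cycle (0 9 6 2 3).
Powers repeat with period 5 on this cycle, and 16 mod 5 = 1, so s^16(0) = s^1(0).
Stepping 1 place around the cycle: 0 → 9.

9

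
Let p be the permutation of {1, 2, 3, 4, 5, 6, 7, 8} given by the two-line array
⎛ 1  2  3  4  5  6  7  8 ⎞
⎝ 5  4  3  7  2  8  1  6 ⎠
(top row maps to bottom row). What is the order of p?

The disjoint-cycle form of p has cycle lengths 5, 2, 1.
Since disjoint cycles commute, ord(p) = lcm(5, 2) = 10.

10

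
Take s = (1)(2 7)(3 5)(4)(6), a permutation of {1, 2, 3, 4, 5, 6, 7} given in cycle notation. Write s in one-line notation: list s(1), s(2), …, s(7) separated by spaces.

1 7 5 4 3 6 2

Each element maps to the next entry in its cycle (wrapping to the front): 1↦1, 2↦7, 3↦5, 4↦4, 5↦3, 6↦6, 7↦2.
Listing these in domain order gives 1 7 5 4 3 6 2.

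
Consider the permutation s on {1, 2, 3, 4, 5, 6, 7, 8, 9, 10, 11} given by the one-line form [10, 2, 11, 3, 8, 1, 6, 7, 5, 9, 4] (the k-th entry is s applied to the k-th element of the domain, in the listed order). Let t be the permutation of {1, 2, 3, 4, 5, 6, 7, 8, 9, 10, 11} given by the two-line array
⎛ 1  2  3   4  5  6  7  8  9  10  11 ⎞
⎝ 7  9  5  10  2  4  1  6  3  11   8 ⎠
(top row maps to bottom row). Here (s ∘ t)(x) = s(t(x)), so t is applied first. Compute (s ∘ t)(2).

First apply t: t(2) = 9, then s(9) = 5. Thus (s ∘ t)(2) = 5.

5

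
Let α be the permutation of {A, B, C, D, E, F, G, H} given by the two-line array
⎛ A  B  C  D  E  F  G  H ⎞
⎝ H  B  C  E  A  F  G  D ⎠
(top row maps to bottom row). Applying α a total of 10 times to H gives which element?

E

Tracing H → D → … returns to H after 4 steps, so H lies in a 4-cycle (A H D E).
On a 4-cycle, α^4 is the identity, so α^10 = α^2 there (10 ≡ 2 mod 4).
Advancing 2 steps from H: H → D → E.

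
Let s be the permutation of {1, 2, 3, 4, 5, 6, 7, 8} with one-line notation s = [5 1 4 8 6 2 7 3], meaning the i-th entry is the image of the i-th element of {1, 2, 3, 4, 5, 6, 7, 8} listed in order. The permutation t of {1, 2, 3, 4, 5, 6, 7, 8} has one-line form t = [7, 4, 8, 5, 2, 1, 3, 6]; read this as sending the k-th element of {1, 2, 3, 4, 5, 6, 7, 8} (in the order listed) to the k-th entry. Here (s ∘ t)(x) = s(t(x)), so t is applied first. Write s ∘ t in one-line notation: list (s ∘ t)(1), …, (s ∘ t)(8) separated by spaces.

Chase each element through t then s: 1 → 7 → 7; 2 → 4 → 8; 3 → 8 → 3; 4 → 5 → 6; 5 → 2 → 1; 6 → 1 → 5; 7 → 3 → 4; 8 → 6 → 2.
Collecting the images, s ∘ t = [7 8 3 6 1 5 4 2].

7 8 3 6 1 5 4 2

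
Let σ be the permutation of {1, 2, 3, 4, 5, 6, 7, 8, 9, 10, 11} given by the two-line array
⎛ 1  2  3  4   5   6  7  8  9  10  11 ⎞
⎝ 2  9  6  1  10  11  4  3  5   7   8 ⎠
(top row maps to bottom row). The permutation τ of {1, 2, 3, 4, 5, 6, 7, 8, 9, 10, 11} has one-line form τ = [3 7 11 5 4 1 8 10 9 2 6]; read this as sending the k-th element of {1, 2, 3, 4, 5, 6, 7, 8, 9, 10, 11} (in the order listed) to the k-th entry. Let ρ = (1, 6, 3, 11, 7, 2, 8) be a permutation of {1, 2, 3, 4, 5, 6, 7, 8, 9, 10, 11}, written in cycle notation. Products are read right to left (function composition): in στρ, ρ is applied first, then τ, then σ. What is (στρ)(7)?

4

Chase 7: ρ(7) = 2; τ(2) = 7; σ(7) = 4. Hence (στρ)(7) = 4.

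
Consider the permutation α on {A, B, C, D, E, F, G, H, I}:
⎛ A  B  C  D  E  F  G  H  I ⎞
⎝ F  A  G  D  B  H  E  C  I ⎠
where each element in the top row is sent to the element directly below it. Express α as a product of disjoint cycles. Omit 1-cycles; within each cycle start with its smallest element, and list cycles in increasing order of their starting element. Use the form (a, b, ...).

(A, F, H, C, G, E, B)

From A: A → F → H → C → G → E → B → A, closing the cycle (A, F, H, C, G, E, B).
Continuing from each remaining unvisited element yields (A, F, H, C, G, E, B).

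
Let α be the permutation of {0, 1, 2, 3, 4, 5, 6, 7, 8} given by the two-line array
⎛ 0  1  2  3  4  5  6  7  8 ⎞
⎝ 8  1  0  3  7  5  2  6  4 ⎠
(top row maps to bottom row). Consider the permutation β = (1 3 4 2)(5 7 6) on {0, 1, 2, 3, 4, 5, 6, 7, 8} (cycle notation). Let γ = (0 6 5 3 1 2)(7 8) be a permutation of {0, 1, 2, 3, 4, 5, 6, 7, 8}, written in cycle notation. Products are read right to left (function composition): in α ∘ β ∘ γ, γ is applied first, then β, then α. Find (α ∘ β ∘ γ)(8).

2

Apply the permutations in order: γ(8) = 7, then β(7) = 6, then α(6) = 2. So (α ∘ β ∘ γ)(8) = 2.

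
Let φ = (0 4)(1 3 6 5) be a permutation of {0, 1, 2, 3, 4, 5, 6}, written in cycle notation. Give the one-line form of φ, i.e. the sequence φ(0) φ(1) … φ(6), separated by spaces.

Reading each image from the cycles: 0→4, 1→3, 2→2, 3→6, 4→0, 5→1, 6→5.
So the one-line form is 4 3 2 6 0 1 5.

4 3 2 6 0 1 5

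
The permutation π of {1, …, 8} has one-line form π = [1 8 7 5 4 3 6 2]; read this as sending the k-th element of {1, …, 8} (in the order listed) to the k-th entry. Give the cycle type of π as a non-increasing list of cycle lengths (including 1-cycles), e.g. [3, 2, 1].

The disjoint cycles are (1)(2 8)(3 7 6)(4 5), with lengths 3, 2, 2, 1 in non-increasing order.

[3, 2, 2, 1]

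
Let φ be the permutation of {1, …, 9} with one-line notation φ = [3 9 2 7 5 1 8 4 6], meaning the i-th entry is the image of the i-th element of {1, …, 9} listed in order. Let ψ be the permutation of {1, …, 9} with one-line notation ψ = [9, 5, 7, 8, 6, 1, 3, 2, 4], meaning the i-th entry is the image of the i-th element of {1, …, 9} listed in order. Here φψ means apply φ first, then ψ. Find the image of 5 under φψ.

6

First apply φ: φ(5) = 5, then ψ(5) = 6. Thus (φψ)(5) = 6.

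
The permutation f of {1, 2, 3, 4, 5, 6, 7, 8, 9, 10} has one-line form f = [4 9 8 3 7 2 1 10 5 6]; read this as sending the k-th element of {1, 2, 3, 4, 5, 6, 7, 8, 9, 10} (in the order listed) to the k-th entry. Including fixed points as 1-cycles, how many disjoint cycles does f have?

The cycle decomposition is (1 4 3 8 10 6 2 9 5 7), which has 1 cycle (counting 1-cycles).

1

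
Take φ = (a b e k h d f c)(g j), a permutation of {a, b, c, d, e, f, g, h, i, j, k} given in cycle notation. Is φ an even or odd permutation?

even

The cycle lengths are 8, 2, 1.
A cycle of length ℓ contributes ℓ−1 transpositions, so φ is a product of 7 + 1 = 8 transpositions — even.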